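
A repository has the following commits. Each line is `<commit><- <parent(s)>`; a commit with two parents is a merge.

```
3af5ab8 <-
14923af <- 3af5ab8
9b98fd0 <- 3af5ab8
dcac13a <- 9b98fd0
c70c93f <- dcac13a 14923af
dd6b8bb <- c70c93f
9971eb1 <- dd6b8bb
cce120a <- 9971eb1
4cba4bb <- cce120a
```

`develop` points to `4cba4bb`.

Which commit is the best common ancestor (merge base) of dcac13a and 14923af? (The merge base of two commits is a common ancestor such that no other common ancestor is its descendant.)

Ancestors of dcac13a: {3af5ab8, 9b98fd0, dcac13a}.
Ancestors of 14923af: {14923af, 3af5ab8}.
Common ancestors: {3af5ab8}.
The only common ancestor is 3af5ab8, so it is the merge base.

3af5ab8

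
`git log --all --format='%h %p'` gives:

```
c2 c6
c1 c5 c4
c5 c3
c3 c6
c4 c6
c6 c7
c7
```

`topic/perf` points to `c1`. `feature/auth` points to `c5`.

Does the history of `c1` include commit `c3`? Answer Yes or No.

Ancestors of c1 (commits reachable by following parents): {c1, c3, c4, c5, c6, c7}.
c3 is in that set, so it is an ancestor of c1.

Yes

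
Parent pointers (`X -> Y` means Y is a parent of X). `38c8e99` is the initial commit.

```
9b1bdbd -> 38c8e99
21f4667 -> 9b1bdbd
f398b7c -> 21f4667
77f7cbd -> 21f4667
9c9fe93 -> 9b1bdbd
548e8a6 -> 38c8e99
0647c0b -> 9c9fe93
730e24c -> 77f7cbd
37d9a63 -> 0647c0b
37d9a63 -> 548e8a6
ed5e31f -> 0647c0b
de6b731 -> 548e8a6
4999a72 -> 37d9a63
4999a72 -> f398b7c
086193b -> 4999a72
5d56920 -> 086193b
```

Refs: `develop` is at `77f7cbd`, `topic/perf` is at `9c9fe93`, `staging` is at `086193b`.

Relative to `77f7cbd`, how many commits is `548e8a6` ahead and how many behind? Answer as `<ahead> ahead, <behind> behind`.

1 ahead, 3 behind

Reachable from 548e8a6: {38c8e99, 548e8a6}.
Reachable from 77f7cbd: {21f4667, 38c8e99, 77f7cbd, 9b1bdbd}.
Only in 548e8a6's history (ahead): {548e8a6} — 1.
Only in 77f7cbd's history (behind): {21f4667, 77f7cbd, 9b1bdbd} — 3.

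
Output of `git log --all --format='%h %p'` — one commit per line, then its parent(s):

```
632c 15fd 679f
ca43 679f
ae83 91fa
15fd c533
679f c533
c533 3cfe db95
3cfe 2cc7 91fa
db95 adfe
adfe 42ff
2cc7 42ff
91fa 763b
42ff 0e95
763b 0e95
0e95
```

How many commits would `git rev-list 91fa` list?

Walking parent pointers from 91fa: reachable set = {0e95, 763b, 91fa}.
That is 3 commits.

3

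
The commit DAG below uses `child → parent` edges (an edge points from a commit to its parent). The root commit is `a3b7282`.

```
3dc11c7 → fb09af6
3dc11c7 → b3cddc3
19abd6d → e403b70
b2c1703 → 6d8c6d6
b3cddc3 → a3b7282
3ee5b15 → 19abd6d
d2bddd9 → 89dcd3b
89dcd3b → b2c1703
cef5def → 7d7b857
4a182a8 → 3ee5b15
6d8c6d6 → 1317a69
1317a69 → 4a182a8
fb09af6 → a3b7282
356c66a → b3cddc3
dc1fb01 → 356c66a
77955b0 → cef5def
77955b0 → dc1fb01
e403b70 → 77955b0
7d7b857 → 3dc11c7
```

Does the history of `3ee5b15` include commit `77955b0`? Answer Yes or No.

Yes

Ancestors of 3ee5b15 (commits reachable by following parents): {19abd6d, 356c66a, 3dc11c7, 3ee5b15, 77955b0, 7d7b857, a3b7282, b3cddc3, cef5def, dc1fb01, e403b70, fb09af6}.
77955b0 is in that set, so it is an ancestor of 3ee5b15.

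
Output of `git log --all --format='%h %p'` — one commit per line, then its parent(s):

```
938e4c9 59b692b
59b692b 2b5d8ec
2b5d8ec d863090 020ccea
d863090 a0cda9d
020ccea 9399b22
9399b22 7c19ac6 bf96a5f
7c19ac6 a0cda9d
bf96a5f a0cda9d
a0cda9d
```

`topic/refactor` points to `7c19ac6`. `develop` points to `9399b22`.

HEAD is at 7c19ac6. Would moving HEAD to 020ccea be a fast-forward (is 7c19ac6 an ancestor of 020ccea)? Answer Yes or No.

A fast-forward from 7c19ac6 to 020ccea is possible iff 7c19ac6 is an ancestor of 020ccea.
Ancestors of 020ccea: {020ccea, 7c19ac6, 9399b22, a0cda9d, bf96a5f}.
7c19ac6 is among them, so fast-forward is possible.

Yes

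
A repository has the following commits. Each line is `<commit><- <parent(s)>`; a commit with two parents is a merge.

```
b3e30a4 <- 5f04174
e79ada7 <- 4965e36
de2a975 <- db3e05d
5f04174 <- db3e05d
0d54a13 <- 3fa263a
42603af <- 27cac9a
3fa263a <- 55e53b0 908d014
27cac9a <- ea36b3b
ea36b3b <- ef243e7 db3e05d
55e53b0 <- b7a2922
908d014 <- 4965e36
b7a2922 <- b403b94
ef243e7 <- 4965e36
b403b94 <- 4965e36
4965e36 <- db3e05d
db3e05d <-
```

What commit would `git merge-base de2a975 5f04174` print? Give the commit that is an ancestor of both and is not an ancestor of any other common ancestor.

db3e05d

Ancestors of de2a975: {db3e05d, de2a975}.
Ancestors of 5f04174: {5f04174, db3e05d}.
Common ancestors: {db3e05d}.
The only common ancestor is db3e05d, so it is the merge base.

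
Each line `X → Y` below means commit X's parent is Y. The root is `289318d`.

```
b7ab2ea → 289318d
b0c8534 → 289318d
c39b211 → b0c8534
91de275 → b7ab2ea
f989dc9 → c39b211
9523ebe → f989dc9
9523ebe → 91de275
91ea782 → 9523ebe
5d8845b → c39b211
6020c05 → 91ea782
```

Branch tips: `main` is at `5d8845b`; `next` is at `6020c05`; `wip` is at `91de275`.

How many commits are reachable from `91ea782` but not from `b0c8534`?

Reachable from 91ea782: {289318d, 91de275, 91ea782, 9523ebe, b0c8534, b7ab2ea, c39b211, f989dc9}.
Reachable from b0c8534: {289318d, b0c8534}.
In 91ea782's history but not b0c8534's: {91de275, 91ea782, 9523ebe, b7ab2ea, c39b211, f989dc9} — 6 commits.

6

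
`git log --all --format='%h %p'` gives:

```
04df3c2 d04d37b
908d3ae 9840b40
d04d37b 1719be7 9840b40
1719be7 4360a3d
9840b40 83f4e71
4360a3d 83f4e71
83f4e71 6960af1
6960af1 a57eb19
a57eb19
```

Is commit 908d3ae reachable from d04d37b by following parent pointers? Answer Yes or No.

Ancestors of d04d37b: {1719be7, 4360a3d, 6960af1, 83f4e71, 9840b40, a57eb19, d04d37b}.
908d3ae is not in that set, so it is not an ancestor of d04d37b.

No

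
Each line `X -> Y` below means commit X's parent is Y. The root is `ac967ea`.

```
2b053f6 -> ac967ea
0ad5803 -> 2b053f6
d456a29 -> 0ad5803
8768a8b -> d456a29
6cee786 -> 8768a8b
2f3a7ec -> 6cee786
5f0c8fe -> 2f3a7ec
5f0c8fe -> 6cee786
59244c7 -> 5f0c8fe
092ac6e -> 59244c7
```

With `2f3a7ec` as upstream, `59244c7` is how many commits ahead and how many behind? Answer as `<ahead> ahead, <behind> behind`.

2 ahead, 0 behind

Reachable from 59244c7: {0ad5803, 2b053f6, 2f3a7ec, 59244c7, 5f0c8fe, 6cee786, 8768a8b, ac967ea, d456a29}.
Reachable from 2f3a7ec: {0ad5803, 2b053f6, 2f3a7ec, 6cee786, 8768a8b, ac967ea, d456a29}.
Only in 59244c7's history (ahead): {59244c7, 5f0c8fe} — 2.
Only in 2f3a7ec's history (behind): {} — 0.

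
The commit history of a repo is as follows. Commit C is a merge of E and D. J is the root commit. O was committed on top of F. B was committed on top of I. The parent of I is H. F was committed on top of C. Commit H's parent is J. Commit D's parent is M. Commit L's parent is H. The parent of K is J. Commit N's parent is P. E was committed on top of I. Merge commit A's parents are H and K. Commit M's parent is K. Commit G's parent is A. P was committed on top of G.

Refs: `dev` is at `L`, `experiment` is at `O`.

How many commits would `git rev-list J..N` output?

6

Reachable from N: {A, G, H, J, K, N, P}.
Reachable from J: {J}.
In N's history but not J's: {A, G, H, K, N, P} — 6 commits.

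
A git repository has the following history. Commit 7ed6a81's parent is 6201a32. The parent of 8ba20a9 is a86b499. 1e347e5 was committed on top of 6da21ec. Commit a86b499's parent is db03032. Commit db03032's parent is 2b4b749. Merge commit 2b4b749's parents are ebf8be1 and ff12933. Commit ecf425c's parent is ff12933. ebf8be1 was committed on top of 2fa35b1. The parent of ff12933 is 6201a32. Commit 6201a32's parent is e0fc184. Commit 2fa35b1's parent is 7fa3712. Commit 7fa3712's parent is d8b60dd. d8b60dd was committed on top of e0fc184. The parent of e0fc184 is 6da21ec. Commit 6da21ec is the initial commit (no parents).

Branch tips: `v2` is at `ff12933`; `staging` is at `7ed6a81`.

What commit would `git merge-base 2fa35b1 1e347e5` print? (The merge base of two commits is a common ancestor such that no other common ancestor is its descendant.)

Ancestors of 2fa35b1: {2fa35b1, 6da21ec, 7fa3712, d8b60dd, e0fc184}.
Ancestors of 1e347e5: {1e347e5, 6da21ec}.
Common ancestors: {6da21ec}.
The only common ancestor is 6da21ec, so it is the merge base.

6da21ec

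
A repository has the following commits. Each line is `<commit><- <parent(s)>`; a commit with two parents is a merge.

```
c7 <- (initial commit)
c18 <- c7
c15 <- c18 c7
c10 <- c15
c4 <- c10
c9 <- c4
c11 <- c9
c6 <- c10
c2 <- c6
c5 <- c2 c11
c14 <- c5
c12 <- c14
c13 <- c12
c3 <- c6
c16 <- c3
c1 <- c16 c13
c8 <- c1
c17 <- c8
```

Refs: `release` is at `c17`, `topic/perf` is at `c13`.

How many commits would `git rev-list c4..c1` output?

11

Reachable from c1: {c1, c10, c11, c12, c13, c14, c15, c16, c18, c2, c3, c4, c5, c6, c7, c9}.
Reachable from c4: {c10, c15, c18, c4, c7}.
In c1's history but not c4's: {c1, c11, c12, c13, c14, c16, c2, c3, c5, c6, c9} — 11 commits.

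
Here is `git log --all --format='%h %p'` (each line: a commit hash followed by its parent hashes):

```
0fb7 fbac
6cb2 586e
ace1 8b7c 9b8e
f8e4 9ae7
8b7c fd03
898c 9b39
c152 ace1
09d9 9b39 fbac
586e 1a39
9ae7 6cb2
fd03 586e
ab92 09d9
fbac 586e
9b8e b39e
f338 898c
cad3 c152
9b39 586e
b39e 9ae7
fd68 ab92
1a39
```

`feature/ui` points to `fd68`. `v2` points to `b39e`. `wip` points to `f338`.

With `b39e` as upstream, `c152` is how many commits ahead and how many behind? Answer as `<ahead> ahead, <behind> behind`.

5 ahead, 0 behind

Reachable from c152: {1a39, 586e, 6cb2, 8b7c, 9ae7, 9b8e, ace1, b39e, c152, fd03}.
Reachable from b39e: {1a39, 586e, 6cb2, 9ae7, b39e}.
Only in c152's history (ahead): {8b7c, 9b8e, ace1, c152, fd03} — 5.
Only in b39e's history (behind): {} — 0.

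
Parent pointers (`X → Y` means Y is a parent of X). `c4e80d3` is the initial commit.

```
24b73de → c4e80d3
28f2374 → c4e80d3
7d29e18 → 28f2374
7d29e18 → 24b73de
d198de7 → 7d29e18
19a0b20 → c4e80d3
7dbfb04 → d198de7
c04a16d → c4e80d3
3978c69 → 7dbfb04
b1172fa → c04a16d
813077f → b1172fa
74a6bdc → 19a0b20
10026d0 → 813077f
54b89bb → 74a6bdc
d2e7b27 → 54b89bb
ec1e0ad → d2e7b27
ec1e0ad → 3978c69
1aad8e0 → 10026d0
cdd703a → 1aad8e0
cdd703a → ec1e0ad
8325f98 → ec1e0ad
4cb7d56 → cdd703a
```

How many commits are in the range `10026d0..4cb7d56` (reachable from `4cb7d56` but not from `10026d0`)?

14

Reachable from 4cb7d56: {10026d0, 19a0b20, 1aad8e0, 24b73de, 28f2374, 3978c69, 4cb7d56, 54b89bb, 74a6bdc, 7d29e18, 7dbfb04, 813077f, b1172fa, c04a16d, c4e80d3, cdd703a, d198de7, d2e7b27, ec1e0ad}.
Reachable from 10026d0: {10026d0, 813077f, b1172fa, c04a16d, c4e80d3}.
In 4cb7d56's history but not 10026d0's: {19a0b20, 1aad8e0, 24b73de, 28f2374, 3978c69, 4cb7d56, 54b89bb, 74a6bdc, 7d29e18, 7dbfb04, cdd703a, d198de7, d2e7b27, ec1e0ad} — 14 commits.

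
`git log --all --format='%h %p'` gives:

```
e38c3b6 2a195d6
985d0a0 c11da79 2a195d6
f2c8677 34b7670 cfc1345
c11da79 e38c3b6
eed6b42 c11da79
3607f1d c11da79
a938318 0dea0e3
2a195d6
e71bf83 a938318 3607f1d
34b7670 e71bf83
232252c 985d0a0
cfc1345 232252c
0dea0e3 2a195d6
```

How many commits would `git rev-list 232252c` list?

5

Walking parent pointers from 232252c: reachable set = {232252c, 2a195d6, 985d0a0, c11da79, e38c3b6}.
That is 5 commits.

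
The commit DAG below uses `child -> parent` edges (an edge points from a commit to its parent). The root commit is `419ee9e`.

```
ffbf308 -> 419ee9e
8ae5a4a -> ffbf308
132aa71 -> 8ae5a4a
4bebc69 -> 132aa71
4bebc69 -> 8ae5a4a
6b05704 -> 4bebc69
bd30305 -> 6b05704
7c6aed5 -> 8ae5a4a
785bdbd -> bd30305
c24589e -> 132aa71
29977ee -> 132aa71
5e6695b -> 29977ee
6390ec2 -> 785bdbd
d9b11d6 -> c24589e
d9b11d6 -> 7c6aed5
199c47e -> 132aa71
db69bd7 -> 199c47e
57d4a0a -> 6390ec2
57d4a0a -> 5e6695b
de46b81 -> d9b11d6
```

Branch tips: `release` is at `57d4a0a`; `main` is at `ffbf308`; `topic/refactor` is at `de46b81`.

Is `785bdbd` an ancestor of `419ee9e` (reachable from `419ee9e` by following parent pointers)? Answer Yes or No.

No

Ancestors of 419ee9e: {419ee9e}.
785bdbd is not in that set, so it is not an ancestor of 419ee9e.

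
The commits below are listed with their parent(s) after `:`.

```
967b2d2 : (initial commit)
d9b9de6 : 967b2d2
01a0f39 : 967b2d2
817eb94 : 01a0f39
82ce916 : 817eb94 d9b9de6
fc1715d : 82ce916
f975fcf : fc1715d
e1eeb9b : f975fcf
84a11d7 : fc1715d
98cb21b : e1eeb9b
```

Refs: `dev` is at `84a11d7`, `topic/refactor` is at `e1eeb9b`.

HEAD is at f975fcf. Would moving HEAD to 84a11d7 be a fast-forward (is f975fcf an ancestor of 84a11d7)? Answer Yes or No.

A fast-forward from f975fcf to 84a11d7 is possible iff f975fcf is an ancestor of 84a11d7.
Ancestors of 84a11d7: {01a0f39, 817eb94, 82ce916, 84a11d7, 967b2d2, d9b9de6, fc1715d}.
f975fcf is not among them, so fast-forward is not possible.

No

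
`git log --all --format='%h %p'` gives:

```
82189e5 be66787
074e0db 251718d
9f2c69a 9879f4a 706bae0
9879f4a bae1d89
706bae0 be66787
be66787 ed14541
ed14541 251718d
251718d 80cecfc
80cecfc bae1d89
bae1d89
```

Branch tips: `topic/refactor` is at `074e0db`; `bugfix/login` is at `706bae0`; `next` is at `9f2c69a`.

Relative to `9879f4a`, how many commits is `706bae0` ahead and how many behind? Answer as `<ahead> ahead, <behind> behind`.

Reachable from 706bae0: {251718d, 706bae0, 80cecfc, bae1d89, be66787, ed14541}.
Reachable from 9879f4a: {9879f4a, bae1d89}.
Only in 706bae0's history (ahead): {251718d, 706bae0, 80cecfc, be66787, ed14541} — 5.
Only in 9879f4a's history (behind): {9879f4a} — 1.

5 ahead, 1 behind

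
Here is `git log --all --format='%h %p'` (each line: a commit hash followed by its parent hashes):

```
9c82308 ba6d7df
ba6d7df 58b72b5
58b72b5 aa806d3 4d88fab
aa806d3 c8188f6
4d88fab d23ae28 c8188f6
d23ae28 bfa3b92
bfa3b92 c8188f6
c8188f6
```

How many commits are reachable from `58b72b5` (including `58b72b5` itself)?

6

Walking parent pointers from 58b72b5: reachable set = {4d88fab, 58b72b5, aa806d3, bfa3b92, c8188f6, d23ae28}.
That is 6 commits.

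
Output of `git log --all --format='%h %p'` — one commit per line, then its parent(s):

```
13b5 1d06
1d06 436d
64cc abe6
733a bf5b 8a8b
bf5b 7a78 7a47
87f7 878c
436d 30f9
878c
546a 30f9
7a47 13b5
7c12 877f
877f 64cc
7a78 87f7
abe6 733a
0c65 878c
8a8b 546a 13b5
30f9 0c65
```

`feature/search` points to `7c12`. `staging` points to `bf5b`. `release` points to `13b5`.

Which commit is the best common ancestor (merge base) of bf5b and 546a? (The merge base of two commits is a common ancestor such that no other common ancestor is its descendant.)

Ancestors of bf5b: {0c65, 13b5, 1d06, 30f9, 436d, 7a47, 7a78, 878c, 87f7, bf5b}.
Ancestors of 546a: {0c65, 30f9, 546a, 878c}.
Common ancestors: {0c65, 30f9, 878c}.
Among these, 30f9 is not an ancestor of any other common ancestor — it is the merge base.

30f9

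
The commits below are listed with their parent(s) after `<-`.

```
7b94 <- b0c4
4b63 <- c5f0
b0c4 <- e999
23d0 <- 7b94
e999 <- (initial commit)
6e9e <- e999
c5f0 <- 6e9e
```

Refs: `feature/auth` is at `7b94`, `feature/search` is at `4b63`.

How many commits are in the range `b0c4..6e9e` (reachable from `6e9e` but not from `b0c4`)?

1

Reachable from 6e9e: {6e9e, e999}.
Reachable from b0c4: {b0c4, e999}.
In 6e9e's history but not b0c4's: {6e9e} — 1 commit.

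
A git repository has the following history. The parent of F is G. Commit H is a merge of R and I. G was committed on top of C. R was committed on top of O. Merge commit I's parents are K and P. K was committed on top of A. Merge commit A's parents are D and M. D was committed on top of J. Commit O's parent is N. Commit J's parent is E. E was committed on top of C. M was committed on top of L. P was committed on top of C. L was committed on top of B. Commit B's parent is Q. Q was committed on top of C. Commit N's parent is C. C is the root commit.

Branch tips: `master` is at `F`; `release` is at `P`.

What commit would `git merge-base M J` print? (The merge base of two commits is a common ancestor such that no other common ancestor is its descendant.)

Ancestors of M: {B, C, L, M, Q}.
Ancestors of J: {C, E, J}.
Common ancestors: {C}.
The only common ancestor is C, so it is the merge base.

C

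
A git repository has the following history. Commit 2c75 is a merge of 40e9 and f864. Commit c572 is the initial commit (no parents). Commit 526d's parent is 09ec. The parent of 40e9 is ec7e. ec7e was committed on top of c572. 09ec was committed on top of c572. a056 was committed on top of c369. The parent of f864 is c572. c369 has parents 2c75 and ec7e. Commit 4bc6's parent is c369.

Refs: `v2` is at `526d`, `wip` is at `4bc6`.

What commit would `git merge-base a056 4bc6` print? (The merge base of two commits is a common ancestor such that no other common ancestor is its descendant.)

c369

Ancestors of a056: {2c75, 40e9, a056, c369, c572, ec7e, f864}.
Ancestors of 4bc6: {2c75, 40e9, 4bc6, c369, c572, ec7e, f864}.
Common ancestors: {2c75, 40e9, c369, c572, ec7e, f864}.
Among these, c369 is not an ancestor of any other common ancestor — it is the merge base.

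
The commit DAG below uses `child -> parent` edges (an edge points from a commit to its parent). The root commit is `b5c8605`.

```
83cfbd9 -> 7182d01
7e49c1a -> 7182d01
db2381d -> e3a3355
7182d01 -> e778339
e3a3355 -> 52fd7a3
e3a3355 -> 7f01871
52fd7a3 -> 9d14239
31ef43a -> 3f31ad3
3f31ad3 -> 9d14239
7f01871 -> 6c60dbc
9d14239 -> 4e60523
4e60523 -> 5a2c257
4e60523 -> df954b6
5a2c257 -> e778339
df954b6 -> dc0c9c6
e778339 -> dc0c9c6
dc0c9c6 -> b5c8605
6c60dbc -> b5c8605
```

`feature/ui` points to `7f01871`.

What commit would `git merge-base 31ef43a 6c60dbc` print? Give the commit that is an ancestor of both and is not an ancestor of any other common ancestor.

b5c8605

Ancestors of 31ef43a: {31ef43a, 3f31ad3, 4e60523, 5a2c257, 9d14239, b5c8605, dc0c9c6, df954b6, e778339}.
Ancestors of 6c60dbc: {6c60dbc, b5c8605}.
Common ancestors: {b5c8605}.
The only common ancestor is b5c8605, so it is the merge base.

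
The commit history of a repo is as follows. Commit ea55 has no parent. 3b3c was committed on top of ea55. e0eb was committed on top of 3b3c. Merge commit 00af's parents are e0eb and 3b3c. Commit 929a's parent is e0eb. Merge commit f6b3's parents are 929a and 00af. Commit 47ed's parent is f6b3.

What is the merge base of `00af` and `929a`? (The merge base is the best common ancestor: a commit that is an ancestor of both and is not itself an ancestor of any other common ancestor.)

e0eb

Ancestors of 00af: {00af, 3b3c, e0eb, ea55}.
Ancestors of 929a: {3b3c, 929a, e0eb, ea55}.
Common ancestors: {3b3c, e0eb, ea55}.
Among these, e0eb is not an ancestor of any other common ancestor — it is the merge base.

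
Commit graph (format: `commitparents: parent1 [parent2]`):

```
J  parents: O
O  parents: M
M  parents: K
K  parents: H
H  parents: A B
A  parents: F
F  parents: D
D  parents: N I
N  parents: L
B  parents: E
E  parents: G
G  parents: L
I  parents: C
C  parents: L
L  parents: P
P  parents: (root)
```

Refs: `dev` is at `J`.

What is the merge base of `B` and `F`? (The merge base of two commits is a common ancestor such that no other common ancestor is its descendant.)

Ancestors of B: {B, E, G, L, P}.
Ancestors of F: {C, D, F, I, L, N, P}.
Common ancestors: {L, P}.
Among these, L is not an ancestor of any other common ancestor — it is the merge base.

L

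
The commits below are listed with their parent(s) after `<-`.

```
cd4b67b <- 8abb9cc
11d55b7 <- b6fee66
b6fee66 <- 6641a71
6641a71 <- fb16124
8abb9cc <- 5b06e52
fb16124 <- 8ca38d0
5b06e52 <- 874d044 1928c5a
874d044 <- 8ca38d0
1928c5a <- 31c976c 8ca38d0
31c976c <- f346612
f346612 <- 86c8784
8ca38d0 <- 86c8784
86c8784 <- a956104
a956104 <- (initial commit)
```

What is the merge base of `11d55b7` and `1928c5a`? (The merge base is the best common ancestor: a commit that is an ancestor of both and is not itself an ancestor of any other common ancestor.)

Ancestors of 11d55b7: {11d55b7, 6641a71, 86c8784, 8ca38d0, a956104, b6fee66, fb16124}.
Ancestors of 1928c5a: {1928c5a, 31c976c, 86c8784, 8ca38d0, a956104, f346612}.
Common ancestors: {86c8784, 8ca38d0, a956104}.
Among these, 8ca38d0 is not an ancestor of any other common ancestor — it is the merge base.

8ca38d0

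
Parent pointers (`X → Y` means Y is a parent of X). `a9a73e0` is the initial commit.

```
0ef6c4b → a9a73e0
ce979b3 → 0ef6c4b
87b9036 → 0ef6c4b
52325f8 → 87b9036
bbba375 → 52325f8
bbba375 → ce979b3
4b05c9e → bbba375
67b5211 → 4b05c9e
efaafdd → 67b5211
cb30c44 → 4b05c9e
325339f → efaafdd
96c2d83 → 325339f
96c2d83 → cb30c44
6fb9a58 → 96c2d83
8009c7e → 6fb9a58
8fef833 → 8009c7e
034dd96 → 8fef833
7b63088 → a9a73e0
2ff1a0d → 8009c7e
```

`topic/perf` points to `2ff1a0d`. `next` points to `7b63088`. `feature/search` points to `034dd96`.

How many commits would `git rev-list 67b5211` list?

Walking parent pointers from 67b5211: reachable set = {0ef6c4b, 4b05c9e, 52325f8, 67b5211, 87b9036, a9a73e0, bbba375, ce979b3}.
That is 8 commits.

8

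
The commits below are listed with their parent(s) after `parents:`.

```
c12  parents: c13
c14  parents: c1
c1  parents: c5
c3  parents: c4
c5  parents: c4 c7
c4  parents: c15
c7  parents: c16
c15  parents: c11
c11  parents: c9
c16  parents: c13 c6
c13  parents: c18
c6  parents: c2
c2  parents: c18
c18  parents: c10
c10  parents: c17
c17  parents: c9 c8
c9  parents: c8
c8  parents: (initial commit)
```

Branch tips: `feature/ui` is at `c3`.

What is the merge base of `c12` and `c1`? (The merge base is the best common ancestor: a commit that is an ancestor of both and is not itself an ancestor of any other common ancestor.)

Ancestors of c12: {c10, c12, c13, c17, c18, c8, c9}.
Ancestors of c1: {c1, c10, c11, c13, c15, c16, c17, c18, c2, c4, c5, c6, c7, c8, c9}.
Common ancestors: {c10, c13, c17, c18, c8, c9}.
Among these, c13 is not an ancestor of any other common ancestor — it is the merge base.

c13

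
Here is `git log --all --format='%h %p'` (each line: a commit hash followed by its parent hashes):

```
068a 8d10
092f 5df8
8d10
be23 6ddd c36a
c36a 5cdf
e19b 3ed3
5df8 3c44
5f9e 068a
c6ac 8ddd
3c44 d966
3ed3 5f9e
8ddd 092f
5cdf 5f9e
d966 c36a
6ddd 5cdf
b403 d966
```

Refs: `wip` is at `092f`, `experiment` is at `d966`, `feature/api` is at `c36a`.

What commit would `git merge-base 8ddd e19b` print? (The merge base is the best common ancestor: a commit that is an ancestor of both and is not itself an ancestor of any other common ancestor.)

Ancestors of 8ddd: {068a, 092f, 3c44, 5cdf, 5df8, 5f9e, 8d10, 8ddd, c36a, d966}.
Ancestors of e19b: {068a, 3ed3, 5f9e, 8d10, e19b}.
Common ancestors: {068a, 5f9e, 8d10}.
Among these, 5f9e is not an ancestor of any other common ancestor — it is the merge base.

5f9e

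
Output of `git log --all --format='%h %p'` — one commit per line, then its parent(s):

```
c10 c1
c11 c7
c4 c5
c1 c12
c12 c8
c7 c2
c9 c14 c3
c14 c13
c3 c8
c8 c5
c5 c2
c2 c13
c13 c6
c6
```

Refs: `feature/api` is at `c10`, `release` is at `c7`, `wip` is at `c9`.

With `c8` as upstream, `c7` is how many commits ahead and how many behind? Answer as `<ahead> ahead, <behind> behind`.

1 ahead, 2 behind

Reachable from c7: {c13, c2, c6, c7}.
Reachable from c8: {c13, c2, c5, c6, c8}.
Only in c7's history (ahead): {c7} — 1.
Only in c8's history (behind): {c5, c8} — 2.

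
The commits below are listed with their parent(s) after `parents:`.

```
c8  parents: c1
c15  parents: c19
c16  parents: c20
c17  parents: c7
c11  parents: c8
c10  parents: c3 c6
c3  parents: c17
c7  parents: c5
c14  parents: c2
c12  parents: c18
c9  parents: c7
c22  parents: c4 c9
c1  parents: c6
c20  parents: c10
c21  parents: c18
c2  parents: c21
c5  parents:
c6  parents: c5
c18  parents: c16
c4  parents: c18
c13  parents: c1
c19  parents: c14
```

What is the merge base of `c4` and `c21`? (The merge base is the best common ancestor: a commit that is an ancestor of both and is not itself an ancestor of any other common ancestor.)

Ancestors of c4: {c10, c16, c17, c18, c20, c3, c4, c5, c6, c7}.
Ancestors of c21: {c10, c16, c17, c18, c20, c21, c3, c5, c6, c7}.
Common ancestors: {c10, c16, c17, c18, c20, c3, c5, c6, c7}.
Among these, c18 is not an ancestor of any other common ancestor — it is the merge base.

c18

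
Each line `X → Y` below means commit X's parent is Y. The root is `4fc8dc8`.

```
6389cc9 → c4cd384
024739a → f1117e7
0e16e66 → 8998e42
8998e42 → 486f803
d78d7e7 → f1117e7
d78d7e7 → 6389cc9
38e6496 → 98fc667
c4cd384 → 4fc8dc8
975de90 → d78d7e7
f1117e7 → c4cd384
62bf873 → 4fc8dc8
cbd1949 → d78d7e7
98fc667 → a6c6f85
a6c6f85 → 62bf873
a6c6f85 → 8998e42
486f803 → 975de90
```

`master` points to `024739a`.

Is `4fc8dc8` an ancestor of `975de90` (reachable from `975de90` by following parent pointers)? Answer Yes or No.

Ancestors of 975de90 (commits reachable by following parents): {4fc8dc8, 6389cc9, 975de90, c4cd384, d78d7e7, f1117e7}.
4fc8dc8 is in that set, so it is an ancestor of 975de90.

Yes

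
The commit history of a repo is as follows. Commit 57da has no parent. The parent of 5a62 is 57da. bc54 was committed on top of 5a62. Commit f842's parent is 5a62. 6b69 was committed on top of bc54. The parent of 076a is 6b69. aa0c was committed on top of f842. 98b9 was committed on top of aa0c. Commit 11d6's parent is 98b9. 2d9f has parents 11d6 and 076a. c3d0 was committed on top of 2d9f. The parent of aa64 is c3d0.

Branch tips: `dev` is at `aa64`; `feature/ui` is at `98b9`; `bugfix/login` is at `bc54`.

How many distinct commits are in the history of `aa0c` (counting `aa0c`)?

Walking parent pointers from aa0c: reachable set = {57da, 5a62, aa0c, f842}.
That is 4 commits.

4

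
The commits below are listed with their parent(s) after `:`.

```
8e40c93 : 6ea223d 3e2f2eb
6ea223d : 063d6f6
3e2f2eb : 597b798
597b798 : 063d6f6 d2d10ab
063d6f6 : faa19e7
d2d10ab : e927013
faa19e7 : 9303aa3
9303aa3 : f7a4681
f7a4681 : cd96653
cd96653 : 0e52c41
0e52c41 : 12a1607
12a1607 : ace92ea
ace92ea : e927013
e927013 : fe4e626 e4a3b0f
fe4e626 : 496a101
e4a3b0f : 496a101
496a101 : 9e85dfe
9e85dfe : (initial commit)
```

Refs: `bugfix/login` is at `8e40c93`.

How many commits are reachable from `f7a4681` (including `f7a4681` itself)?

Walking parent pointers from f7a4681: reachable set = {0e52c41, 12a1607, 496a101, 9e85dfe, ace92ea, cd96653, e4a3b0f, e927013, f7a4681, fe4e626}.
That is 10 commits.

10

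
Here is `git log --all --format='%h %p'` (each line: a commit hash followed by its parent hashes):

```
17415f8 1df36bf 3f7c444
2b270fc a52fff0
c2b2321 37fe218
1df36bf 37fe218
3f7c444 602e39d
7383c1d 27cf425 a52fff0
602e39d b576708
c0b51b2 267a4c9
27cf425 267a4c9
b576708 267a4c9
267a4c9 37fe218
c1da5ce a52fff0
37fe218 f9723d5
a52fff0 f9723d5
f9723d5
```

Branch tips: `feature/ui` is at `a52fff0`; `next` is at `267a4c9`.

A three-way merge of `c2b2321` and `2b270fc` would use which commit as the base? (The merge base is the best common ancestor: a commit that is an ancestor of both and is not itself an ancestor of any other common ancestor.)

f9723d5

Ancestors of c2b2321: {37fe218, c2b2321, f9723d5}.
Ancestors of 2b270fc: {2b270fc, a52fff0, f9723d5}.
Common ancestors: {f9723d5}.
The only common ancestor is f9723d5, so it is the merge base.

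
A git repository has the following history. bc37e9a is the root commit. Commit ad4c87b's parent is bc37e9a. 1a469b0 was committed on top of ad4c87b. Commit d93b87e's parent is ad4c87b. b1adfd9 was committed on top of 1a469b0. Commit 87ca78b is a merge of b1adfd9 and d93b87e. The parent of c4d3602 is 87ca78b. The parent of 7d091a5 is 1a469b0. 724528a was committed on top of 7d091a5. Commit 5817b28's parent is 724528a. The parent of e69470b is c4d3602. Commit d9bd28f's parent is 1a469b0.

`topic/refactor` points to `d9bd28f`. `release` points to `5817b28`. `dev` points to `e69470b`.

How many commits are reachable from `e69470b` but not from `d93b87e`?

5

Reachable from e69470b: {1a469b0, 87ca78b, ad4c87b, b1adfd9, bc37e9a, c4d3602, d93b87e, e69470b}.
Reachable from d93b87e: {ad4c87b, bc37e9a, d93b87e}.
In e69470b's history but not d93b87e's: {1a469b0, 87ca78b, b1adfd9, c4d3602, e69470b} — 5 commits.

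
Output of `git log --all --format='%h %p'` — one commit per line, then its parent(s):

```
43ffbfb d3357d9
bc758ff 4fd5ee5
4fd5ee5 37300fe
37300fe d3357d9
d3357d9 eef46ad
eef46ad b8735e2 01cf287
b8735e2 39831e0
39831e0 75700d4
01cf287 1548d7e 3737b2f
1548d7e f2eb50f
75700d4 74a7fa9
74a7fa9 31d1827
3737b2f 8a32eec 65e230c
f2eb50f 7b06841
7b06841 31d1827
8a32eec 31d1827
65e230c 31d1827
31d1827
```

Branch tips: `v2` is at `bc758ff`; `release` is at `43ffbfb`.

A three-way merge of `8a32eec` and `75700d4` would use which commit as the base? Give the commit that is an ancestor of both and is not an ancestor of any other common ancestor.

31d1827

Ancestors of 8a32eec: {31d1827, 8a32eec}.
Ancestors of 75700d4: {31d1827, 74a7fa9, 75700d4}.
Common ancestors: {31d1827}.
The only common ancestor is 31d1827, so it is the merge base.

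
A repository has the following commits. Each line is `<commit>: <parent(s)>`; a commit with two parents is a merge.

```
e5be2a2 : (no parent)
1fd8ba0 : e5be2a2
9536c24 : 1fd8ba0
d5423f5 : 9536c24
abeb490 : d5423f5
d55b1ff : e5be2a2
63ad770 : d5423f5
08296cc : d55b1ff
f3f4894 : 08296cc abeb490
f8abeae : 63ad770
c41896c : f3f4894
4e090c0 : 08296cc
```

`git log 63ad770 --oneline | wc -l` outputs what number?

Walking parent pointers from 63ad770: reachable set = {1fd8ba0, 63ad770, 9536c24, d5423f5, e5be2a2}.
That is 5 commits.

5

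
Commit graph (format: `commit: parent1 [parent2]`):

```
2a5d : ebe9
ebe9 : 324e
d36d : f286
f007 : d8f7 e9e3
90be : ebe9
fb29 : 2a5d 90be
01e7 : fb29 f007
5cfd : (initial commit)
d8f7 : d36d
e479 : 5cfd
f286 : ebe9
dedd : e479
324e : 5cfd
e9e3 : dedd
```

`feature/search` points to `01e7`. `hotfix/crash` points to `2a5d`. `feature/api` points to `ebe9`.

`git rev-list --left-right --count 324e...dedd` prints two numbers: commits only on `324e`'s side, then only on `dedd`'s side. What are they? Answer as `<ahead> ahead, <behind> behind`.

Reachable from 324e: {324e, 5cfd}.
Reachable from dedd: {5cfd, dedd, e479}.
Only in 324e's history (ahead): {324e} — 1.
Only in dedd's history (behind): {dedd, e479} — 2.

1 ahead, 2 behind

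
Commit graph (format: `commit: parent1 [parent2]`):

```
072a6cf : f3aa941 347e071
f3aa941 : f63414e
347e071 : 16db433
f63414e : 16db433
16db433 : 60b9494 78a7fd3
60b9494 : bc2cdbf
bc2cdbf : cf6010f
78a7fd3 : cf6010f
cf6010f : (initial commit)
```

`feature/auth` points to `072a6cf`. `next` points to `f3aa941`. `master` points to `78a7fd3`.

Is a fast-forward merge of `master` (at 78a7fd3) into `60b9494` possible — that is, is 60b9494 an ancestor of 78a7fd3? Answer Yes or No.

A fast-forward from 60b9494 to 78a7fd3 is possible iff 60b9494 is an ancestor of 78a7fd3.
Ancestors of 78a7fd3: {78a7fd3, cf6010f}.
60b9494 is not among them, so fast-forward is not possible.

No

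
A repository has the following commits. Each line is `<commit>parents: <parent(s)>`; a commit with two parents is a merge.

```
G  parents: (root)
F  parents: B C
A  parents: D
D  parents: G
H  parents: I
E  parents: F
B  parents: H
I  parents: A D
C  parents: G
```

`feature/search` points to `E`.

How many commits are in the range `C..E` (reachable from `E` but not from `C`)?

Reachable from E: {A, B, C, D, E, F, G, H, I}.
Reachable from C: {C, G}.
In E's history but not C's: {A, B, D, E, F, H, I} — 7 commits.

7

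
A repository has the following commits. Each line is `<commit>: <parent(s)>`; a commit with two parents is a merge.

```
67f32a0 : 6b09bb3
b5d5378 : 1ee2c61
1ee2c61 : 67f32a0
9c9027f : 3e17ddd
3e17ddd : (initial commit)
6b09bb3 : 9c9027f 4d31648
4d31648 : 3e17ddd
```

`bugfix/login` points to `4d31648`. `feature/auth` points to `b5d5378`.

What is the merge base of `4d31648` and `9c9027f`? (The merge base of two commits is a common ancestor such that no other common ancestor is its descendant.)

3e17ddd

Ancestors of 4d31648: {3e17ddd, 4d31648}.
Ancestors of 9c9027f: {3e17ddd, 9c9027f}.
Common ancestors: {3e17ddd}.
The only common ancestor is 3e17ddd, so it is the merge base.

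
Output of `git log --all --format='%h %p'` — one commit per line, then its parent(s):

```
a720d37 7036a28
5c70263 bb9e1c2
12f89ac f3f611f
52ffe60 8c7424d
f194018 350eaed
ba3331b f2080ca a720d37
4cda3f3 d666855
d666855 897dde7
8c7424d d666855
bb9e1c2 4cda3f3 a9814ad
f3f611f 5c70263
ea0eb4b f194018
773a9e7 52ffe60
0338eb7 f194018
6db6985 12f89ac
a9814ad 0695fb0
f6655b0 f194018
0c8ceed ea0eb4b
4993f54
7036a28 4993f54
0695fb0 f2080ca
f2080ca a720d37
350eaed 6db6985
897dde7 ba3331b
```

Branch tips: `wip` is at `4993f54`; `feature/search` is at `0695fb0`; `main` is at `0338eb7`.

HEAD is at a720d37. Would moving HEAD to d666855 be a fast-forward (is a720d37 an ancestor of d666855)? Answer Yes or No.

A fast-forward from a720d37 to d666855 is possible iff a720d37 is an ancestor of d666855.
Ancestors of d666855: {4993f54, 7036a28, 897dde7, a720d37, ba3331b, d666855, f2080ca}.
a720d37 is among them, so fast-forward is possible.

Yes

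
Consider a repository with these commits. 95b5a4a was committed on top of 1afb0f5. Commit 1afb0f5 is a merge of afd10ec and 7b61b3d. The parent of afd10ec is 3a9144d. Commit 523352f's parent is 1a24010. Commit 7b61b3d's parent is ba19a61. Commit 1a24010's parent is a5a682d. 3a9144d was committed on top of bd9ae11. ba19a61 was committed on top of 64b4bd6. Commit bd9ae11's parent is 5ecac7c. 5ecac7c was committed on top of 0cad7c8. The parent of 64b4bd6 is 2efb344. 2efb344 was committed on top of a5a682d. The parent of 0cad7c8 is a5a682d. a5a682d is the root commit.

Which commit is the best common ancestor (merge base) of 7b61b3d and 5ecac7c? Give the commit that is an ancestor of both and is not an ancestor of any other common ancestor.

Ancestors of 7b61b3d: {2efb344, 64b4bd6, 7b61b3d, a5a682d, ba19a61}.
Ancestors of 5ecac7c: {0cad7c8, 5ecac7c, a5a682d}.
Common ancestors: {a5a682d}.
The only common ancestor is a5a682d, so it is the merge base.

a5a682d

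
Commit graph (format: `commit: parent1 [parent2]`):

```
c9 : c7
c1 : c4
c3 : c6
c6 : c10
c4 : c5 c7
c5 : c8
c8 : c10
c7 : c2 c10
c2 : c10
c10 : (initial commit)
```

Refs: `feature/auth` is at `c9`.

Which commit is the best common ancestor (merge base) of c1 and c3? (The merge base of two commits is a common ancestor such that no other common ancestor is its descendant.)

Ancestors of c1: {c1, c10, c2, c4, c5, c7, c8}.
Ancestors of c3: {c10, c3, c6}.
Common ancestors: {c10}.
The only common ancestor is c10, so it is the merge base.

c10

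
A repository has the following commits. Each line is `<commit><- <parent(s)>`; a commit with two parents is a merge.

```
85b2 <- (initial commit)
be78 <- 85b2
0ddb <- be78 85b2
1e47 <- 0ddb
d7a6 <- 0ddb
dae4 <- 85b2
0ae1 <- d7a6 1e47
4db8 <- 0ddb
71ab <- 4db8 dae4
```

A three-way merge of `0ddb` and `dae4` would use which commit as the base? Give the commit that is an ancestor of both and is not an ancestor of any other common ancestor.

85b2

Ancestors of 0ddb: {0ddb, 85b2, be78}.
Ancestors of dae4: {85b2, dae4}.
Common ancestors: {85b2}.
The only common ancestor is 85b2, so it is the merge base.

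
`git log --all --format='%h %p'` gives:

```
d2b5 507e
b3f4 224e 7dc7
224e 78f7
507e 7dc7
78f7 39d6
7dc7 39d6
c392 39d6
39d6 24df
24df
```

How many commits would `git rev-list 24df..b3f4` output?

Reachable from b3f4: {224e, 24df, 39d6, 78f7, 7dc7, b3f4}.
Reachable from 24df: {24df}.
In b3f4's history but not 24df's: {224e, 39d6, 78f7, 7dc7, b3f4} — 5 commits.

5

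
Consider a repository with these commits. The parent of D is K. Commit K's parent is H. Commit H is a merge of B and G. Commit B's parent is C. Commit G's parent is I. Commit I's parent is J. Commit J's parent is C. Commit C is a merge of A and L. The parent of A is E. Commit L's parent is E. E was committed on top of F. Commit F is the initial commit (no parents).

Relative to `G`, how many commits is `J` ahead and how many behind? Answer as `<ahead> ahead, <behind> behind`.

Reachable from J: {A, C, E, F, J, L}.
Reachable from G: {A, C, E, F, G, I, J, L}.
Only in J's history (ahead): {} — 0.
Only in G's history (behind): {G, I} — 2.

0 ahead, 2 behind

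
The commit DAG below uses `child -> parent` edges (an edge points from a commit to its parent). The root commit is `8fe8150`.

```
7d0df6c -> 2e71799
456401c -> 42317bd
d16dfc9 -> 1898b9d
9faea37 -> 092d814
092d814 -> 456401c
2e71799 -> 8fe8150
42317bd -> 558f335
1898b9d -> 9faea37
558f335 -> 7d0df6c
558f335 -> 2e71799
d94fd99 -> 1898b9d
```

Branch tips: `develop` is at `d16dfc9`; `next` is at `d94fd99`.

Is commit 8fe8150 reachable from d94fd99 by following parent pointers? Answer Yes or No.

Ancestors of d94fd99 (commits reachable by following parents): {092d814, 1898b9d, 2e71799, 42317bd, 456401c, 558f335, 7d0df6c, 8fe8150, 9faea37, d94fd99}.
8fe8150 is in that set, so it is an ancestor of d94fd99.

Yes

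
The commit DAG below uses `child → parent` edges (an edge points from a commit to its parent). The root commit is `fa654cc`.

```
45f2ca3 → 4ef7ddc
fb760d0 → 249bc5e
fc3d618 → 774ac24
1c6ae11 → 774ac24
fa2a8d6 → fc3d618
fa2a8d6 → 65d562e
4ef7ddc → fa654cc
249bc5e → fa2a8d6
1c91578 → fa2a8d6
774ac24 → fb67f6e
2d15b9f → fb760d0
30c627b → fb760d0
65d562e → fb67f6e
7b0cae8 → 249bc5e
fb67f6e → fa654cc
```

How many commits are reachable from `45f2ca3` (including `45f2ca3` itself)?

3

Walking parent pointers from 45f2ca3: reachable set = {45f2ca3, 4ef7ddc, fa654cc}.
That is 3 commits.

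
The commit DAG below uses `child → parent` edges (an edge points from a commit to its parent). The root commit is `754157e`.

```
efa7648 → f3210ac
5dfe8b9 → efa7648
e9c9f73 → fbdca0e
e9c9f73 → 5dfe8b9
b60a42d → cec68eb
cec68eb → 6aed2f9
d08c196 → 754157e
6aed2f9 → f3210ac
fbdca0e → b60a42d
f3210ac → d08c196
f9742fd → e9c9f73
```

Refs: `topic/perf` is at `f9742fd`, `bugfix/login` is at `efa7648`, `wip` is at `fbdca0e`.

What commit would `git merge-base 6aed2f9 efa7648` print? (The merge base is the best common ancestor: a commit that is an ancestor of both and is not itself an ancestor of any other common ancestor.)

Ancestors of 6aed2f9: {6aed2f9, 754157e, d08c196, f3210ac}.
Ancestors of efa7648: {754157e, d08c196, efa7648, f3210ac}.
Common ancestors: {754157e, d08c196, f3210ac}.
Among these, f3210ac is not an ancestor of any other common ancestor — it is the merge base.

f3210ac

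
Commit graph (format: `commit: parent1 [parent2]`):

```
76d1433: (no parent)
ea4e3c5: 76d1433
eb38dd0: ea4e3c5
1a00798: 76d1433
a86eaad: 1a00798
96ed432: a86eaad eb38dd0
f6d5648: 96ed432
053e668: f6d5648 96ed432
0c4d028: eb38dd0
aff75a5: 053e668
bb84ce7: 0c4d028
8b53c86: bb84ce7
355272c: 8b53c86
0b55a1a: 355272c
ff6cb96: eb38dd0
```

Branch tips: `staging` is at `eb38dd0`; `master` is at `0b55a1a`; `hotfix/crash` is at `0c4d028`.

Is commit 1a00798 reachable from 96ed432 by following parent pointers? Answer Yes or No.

Yes

Ancestors of 96ed432 (commits reachable by following parents): {1a00798, 76d1433, 96ed432, a86eaad, ea4e3c5, eb38dd0}.
1a00798 is in that set, so it is an ancestor of 96ed432.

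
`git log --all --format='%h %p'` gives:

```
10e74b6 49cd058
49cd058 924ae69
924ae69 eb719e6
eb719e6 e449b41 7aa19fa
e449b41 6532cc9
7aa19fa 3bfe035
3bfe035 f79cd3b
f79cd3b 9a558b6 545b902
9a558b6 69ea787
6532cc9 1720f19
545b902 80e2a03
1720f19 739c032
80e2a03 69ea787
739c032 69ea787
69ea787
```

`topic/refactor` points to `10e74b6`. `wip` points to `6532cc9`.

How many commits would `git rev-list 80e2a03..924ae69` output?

Reachable from 924ae69: {1720f19, 3bfe035, 545b902, 6532cc9, 69ea787, 739c032, 7aa19fa, 80e2a03, 924ae69, 9a558b6, e449b41, eb719e6, f79cd3b}.
Reachable from 80e2a03: {69ea787, 80e2a03}.
In 924ae69's history but not 80e2a03's: {1720f19, 3bfe035, 545b902, 6532cc9, 739c032, 7aa19fa, 924ae69, 9a558b6, e449b41, eb719e6, f79cd3b} — 11 commits.

11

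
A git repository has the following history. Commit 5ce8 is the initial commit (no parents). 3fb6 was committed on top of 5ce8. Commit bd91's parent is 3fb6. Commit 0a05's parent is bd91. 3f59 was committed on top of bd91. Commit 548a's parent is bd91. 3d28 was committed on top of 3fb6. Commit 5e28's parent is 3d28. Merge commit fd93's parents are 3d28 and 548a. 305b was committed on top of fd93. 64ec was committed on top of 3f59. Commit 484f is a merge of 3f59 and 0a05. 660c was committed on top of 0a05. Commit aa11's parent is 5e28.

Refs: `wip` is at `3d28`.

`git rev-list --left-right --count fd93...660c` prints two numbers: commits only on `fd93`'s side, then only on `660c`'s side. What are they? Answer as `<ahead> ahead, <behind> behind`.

Reachable from fd93: {3d28, 3fb6, 548a, 5ce8, bd91, fd93}.
Reachable from 660c: {0a05, 3fb6, 5ce8, 660c, bd91}.
Only in fd93's history (ahead): {3d28, 548a, fd93} — 3.
Only in 660c's history (behind): {0a05, 660c} — 2.

3 ahead, 2 behind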